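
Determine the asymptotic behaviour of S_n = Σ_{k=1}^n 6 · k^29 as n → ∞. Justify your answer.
S_n ~ n^30 / 5

By integral comparison (Euler-Maclaurin), Σ_{k=1}^n 6 · k^29 = 6 · ∫_0^n x^29 dx + O(n^29) = 6 · n^30/30 = n^30 / 5 + O(n^29). (Equivalently, Faulhaber's formula gives the same leading term.)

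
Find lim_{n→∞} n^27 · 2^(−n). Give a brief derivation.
lim = 0

Exponentials with base > 1 dominate every fixed polynomial: for any fixed c, n^c / 2^n → 0 as n → ∞ (e.g. by the ratio test, or by writing 2^n = e^(n ln 2) and noting e^(n ln 2) / n^c → ∞). Hence n^27 · 2^(−n) = n^27 / 2^n → 0.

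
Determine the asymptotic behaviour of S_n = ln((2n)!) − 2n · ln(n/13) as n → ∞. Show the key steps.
S_n ~ 2n · (ln 26 − 1) + O(ln n)

Stirling: ln((2n)!) = 2n ln(2n) − 2n + O(ln n).
  S_n = 2n ln(2n) − 2n − 2n ln(n/13) + O(ln n)
      = 2n ln(2n) − 2n ln n + 2n ln 13 − 2n + O(ln n)
      = 2n ln 2 + 2n ln 13 − 2n + O(ln n)
      = 2n (ln 26 − 1) + O(ln n).
Numerically ln(26) − 1 ≈ 2.2581.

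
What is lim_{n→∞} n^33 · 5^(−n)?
lim = 0

Exponentials with base > 1 dominate every fixed polynomial: for any fixed c, n^c / 5^n → 0 as n → ∞ (e.g. by the ratio test, or by writing 5^n = e^(n ln 5) and noting e^(n ln 5) / n^c → ∞). Hence n^33 · 5^(−n) = n^33 / 5^n → 0.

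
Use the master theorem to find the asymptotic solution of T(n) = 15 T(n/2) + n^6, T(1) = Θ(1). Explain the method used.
T(n) = Θ(n^6)

log_2 15 ≈ 3.907. f(n) = n^6 dominates n^(log_2 15) since 6 > 3.907, and the regularity condition a·f(n/b) = 15·(n/2)^6 = (15/64)·n^6 ≤ c·f(n) holds with c = 15/64 ≈ 0.234 < 1. So this is Case 3: T(n) = Θ(f(n)) = Θ(n^6).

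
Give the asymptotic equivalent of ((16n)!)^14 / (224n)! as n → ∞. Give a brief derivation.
((16n)!)^14/(224n)! ~ ((2π·16n)^(13/2) / sqrt(14)) · 14^(−14·16n)  →  0

Write N = 16n. Stirling: N! ~ sqrt(2π N)(N/e)^N and (14N)! ~ sqrt(2π·14N)·(14N/e)^(14N).
  (N!)^14/(14N)! ~ (2π N)^(14/2) (N/e)^(14N) / [sqrt(2π·14N) (14N/e)^(14N)]
     = (2π N)^(14/2) / sqrt(2π·14N) · (N/(14N))^(14N)
     = (2π N)^((14−1)/2) / sqrt(14) · 14^(−14N).
Since 14^14 > 1, the factor 14^(−14N) decays exponentially, so the ratio → 0. Substituting N = 16n gives the stated form.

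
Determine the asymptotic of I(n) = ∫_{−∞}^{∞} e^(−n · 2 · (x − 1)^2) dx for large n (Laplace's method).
I(n) = sqrt(π/(2n))

Here φ(x) = 2 · (x − 1)^2 has its unique minimum at x* = 1 with φ(x*) = 0 and φ''(x*) = 4. Laplace's method gives
  I(n) ~ e^(−n φ(x*)) · sqrt(2π / (n · φ''(x*))) = sqrt(2π / (4n)) = sqrt(π/(2n)).
This is exact: substituting u = (x − 1)·sqrt(2n) gives I(n) = (1/sqrt(2n)) ∫_{−∞}^{∞} e^(−u^2) du = sqrt(π/(2n)).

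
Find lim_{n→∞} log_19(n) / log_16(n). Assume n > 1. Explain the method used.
lim = ln(16) / ln(19) = log_19(16)

Change of base: log_19(n) = ln n / ln 19 and log_16(n) = ln n / ln 16. The ratio is (ln n / ln 19) · (ln 16 / ln n) = ln 16 / ln 19, a constant independent of n. So the limit is ln 16 / ln 19 = log_19(16).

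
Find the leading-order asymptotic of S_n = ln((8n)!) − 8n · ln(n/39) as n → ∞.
S_n ~ 8n · (ln 312 − 1) + O(ln n)

Stirling: ln((8n)!) = 8n ln(8n) − 8n + O(ln n).
  S_n = 8n ln(8n) − 8n − 8n ln(n/39) + O(ln n)
      = 8n ln(8n) − 8n ln n + 8n ln 39 − 8n + O(ln n)
      = 8n ln 8 + 8n ln 39 − 8n + O(ln n)
      = 8n (ln 312 − 1) + O(ln n).
Numerically ln(312) − 1 ≈ 4.7430.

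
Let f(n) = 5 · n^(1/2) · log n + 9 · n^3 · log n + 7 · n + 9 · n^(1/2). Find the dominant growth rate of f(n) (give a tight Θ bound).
f(n) ∈ Θ(n^3 · log n)

Compare the terms by growth order. For large n, n^a · (log n)^b dominates n^a' · (log n)^b' iff a > a', or (a = a' and b > b'). Ranking the 4 terms shows the dominant one is 9 · n^3 · log n. Hence f(n) ∈ Θ(n^3 · log n).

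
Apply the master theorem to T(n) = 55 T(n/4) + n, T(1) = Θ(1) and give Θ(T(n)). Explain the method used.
T(n) = Θ(n^(log_4 55))

Master theorem: compare f(n) = n to n^(log_4 55) where log_4 55 ≈ 2.891. Since 1 < log_4 55, we have f(n) = O(n^(log_4 55 − ε)) for some ε > 0 — Case 1. Hence T(n) = Θ(n^(log_4 55)).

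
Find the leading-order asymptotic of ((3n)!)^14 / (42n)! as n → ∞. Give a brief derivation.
((3n)!)^14/(42n)! ~ ((2π·3n)^(13/2) / sqrt(14)) · 14^(−14·3n)  →  0

Write N = 3n. Stirling: N! ~ sqrt(2π N)(N/e)^N and (14N)! ~ sqrt(2π·14N)·(14N/e)^(14N).
  (N!)^14/(14N)! ~ (2π N)^(14/2) (N/e)^(14N) / [sqrt(2π·14N) (14N/e)^(14N)]
     = (2π N)^(14/2) / sqrt(2π·14N) · (N/(14N))^(14N)
     = (2π N)^((14−1)/2) / sqrt(14) · 14^(−14N).
Since 14^14 > 1, the factor 14^(−14N) decays exponentially, so the ratio → 0. Substituting N = 3n gives the stated form.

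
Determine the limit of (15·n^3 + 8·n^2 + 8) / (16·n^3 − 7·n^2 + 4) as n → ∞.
lim = 15/16

For large n the leading n^3 terms dominate both numerator and denominator. Dividing top and bottom by n^3, every other term tends to 0, leaving 15/16.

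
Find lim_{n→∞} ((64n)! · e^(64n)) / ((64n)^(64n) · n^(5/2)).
lim = 0

Stirling: (64n)! ~ sqrt(2π·64n) · (64n/e)^(64n). Hence
  (64n)! · e^(64n) / (64n)^(64n) ~ sqrt(2π·64n).
Dividing by n^(5/2): sqrt(2π·64n) / n^(5/2) = sqrt(2π·64) · n^((1−5)/2), so the expression behaves like sqrt(2π·64) · n^((1−5)/2) → 0.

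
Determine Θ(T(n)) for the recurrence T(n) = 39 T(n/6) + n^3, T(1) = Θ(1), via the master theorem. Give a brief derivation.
T(n) = Θ(n^3)

log_6 39 ≈ 2.045. f(n) = n^3 dominates n^(log_6 39) since 3 > 2.045, and the regularity condition a·f(n/b) = 39·(n/6)^3 = (39/216)·n^3 ≤ c·f(n) holds with c = 39/216 ≈ 0.181 < 1. So this is Case 3: T(n) = Θ(f(n)) = Θ(n^3).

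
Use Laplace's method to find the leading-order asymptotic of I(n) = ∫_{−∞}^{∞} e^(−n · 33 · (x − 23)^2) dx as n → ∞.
I(n) = sqrt(π/(33n))

Here φ(x) = 33 · (x − 23)^2 has its unique minimum at x* = 23 with φ(x*) = 0 and φ''(x*) = 66. Laplace's method gives
  I(n) ~ e^(−n φ(x*)) · sqrt(2π / (n · φ''(x*))) = sqrt(2π / (66n)) = sqrt(π/(33n)).
This is exact: substituting u = (x − 23)·sqrt(33n) gives I(n) = (1/sqrt(33n)) ∫_{−∞}^{∞} e^(−u^2) du = sqrt(π/(33n)).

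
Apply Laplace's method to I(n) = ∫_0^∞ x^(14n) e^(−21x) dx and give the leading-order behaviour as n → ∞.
I(n) ~ (sqrt(2π·14n) / 21) · (14n/(21e))^(14n)

Write the integrand as exp(14n ln x − 21x) and set f(x) = 14n ln x − 21x. Then f'(x) = 14n/x − 21 = 0 at x* = 14n/21, and f''(x*) = −14n/x*^2 = −21^2/(14n). Laplace's method (interior maximum) gives
  I(n) ~ e^(f(x*)) · sqrt(2π / |f''(x*)|)
        = exp(14n ln(14n/21) − 14n) · sqrt(2π · 14n / 21^2)
        = (14n/21)^(14n) e^(−14n) · sqrt(2π·14n) / 21
        = (sqrt(2π·14n) / 21) · (14n/(21e))^(14n).
This matches Γ(14n+1)/21^(14n+1) with Stirling applied to Γ.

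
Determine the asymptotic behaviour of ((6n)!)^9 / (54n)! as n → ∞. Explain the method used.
((6n)!)^9/(54n)! ~ ((2π·6n)^(8/2) / 3) · 9^(−9·6n)  →  0

Write N = 6n. Stirling: N! ~ sqrt(2π N)(N/e)^N and (9N)! ~ sqrt(2π·9N)·(9N/e)^(9N).
  (N!)^9/(9N)! ~ (2π N)^(9/2) (N/e)^(9N) / [sqrt(2π·9N) (9N/e)^(9N)]
     = (2π N)^(9/2) / sqrt(2π·9N) · (N/(9N))^(9N)
     = (2π N)^((9−1)/2) / 3 · 9^(−9N).
Since 9^9 > 1, the factor 9^(−9N) decays exponentially, so the ratio → 0. Substituting N = 6n gives the stated form.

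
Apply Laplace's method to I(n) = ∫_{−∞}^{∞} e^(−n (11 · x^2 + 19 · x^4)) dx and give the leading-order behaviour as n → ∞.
I(n) ~ sqrt(π/(11n))

φ(x) = 11 · x^2 + 19 · x^4 has its unique global minimum at x* = 0 (since φ'(x) = 22x + 76x^3 = 0 only at x = 0 for real x with both coefficients positive, and φ → ∞ as |x| → ∞). At x* = 0, φ(0) = 0 and φ''(0) = 22. Laplace's method then gives
  I(n) ~ sqrt(2π / (n · φ''(0))) · e^(−n φ(0)) = sqrt(2π / (22n)) = sqrt(π/(11n)).
The 19 · x^4 term contributes only at subleading order (an O(1/n) relative correction).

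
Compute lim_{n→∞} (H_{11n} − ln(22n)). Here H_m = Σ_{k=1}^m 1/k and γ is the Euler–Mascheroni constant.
lim = −ln 2 + γ

By Euler-Maclaurin, H_m = ln m + γ + O(1/m). So
  H_{11n} − ln(22n) = ln(11n) + γ − ln(22n) + O(1/n)
                       = ln(11/22) + γ + O(1/n).
Hence the limit is ln(11/22) + γ (= −ln 2).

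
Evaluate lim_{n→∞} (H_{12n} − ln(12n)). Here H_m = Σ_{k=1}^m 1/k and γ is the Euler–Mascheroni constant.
lim = γ

By Euler-Maclaurin, H_m = ln m + γ + O(1/m). So
  H_{12n} − ln(12n) = ln(12n) + γ − ln(12n) + O(1/n)
                       = ln(12/12) + γ + O(1/n).
Hence the limit is γ (since ln 1 = 0).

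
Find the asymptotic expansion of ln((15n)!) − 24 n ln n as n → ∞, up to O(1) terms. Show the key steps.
ln((15n)!) − 24 n ln n = −9 n ln n + 15(ln 15 − 1) n + (1/2) ln(2π·15n) + O(1/n)

Stirling: ln((15n)!) = 15n ln(15n) − 15n + (1/2) ln(2π·15n) + O(1/n).
Expand 15n ln(15n) = 15n (ln n + ln 15) = 15n ln n + 15n ln 15.
Subtract 24n ln n: leading term is (15 − 24) n ln n = −9 n ln n. The next term is 15n ln 15 − 15n = 15(ln 15 − 1) n. Then the (1/2) ln(2π·15n) correction.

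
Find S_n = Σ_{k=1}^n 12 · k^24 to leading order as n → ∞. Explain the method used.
S_n ~ 12 · n^25 / 25

By integral comparison (Euler-Maclaurin), Σ_{k=1}^n 12 · k^24 = 12 · ∫_0^n x^24 dx + O(n^24) = 12 · n^25/25 + O(n^24). (Equivalently, Faulhaber's formula gives the same leading term.)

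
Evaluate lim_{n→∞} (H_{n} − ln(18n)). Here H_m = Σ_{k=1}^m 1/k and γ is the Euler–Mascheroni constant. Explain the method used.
lim = −ln 18 + γ

By Euler-Maclaurin, H_m = ln m + γ + O(1/m). So
  H_{n} − ln(18n) = ln(n) + γ − ln(18n) + O(1/n)
                       = ln(1/18) + γ + O(1/n).
Hence the limit is ln(1/18) + γ.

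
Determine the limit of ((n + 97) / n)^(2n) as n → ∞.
lim = e^194

Rewrite as (1 + 97/n)^(2n). By the standard limit (1 + x/n)^n → e^x, we have (1 + 97/n)^n → e^97, and raising to the 2nd power gives e^194.
More precisely, ln[(1 + 97/n)^(2n)] = 2n · ln(1 + 97/n) = 2n · (97/n + O(1/n^2)) = 194 + O(1/n) → 194.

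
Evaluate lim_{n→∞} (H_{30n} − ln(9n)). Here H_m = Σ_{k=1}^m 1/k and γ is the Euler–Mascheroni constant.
lim = ln(10/3) + γ

By Euler-Maclaurin, H_m = ln m + γ + O(1/m). So
  H_{30n} − ln(9n) = ln(30n) + γ − ln(9n) + O(1/n)
                       = ln(30/9) + γ + O(1/n).
Hence the limit is ln(30/9) + γ (= ln(10/3)).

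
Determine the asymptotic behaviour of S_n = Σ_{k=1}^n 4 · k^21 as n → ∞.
S_n ~ 2 · n^22 / 11

By integral comparison (Euler-Maclaurin), Σ_{k=1}^n 4 · k^21 = 4 · ∫_0^n x^21 dx + O(n^21) = 4 · n^22/22 = 2 · n^22 / 11 + O(n^21). (Equivalently, Faulhaber's formula gives the same leading term.)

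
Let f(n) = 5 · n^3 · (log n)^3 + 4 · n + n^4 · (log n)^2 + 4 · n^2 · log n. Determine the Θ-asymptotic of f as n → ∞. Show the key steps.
f(n) ∈ Θ(n^4 · (log n)^2)

Compare the terms by growth order. For large n, n^a · (log n)^b dominates n^a' · (log n)^b' iff a > a', or (a = a' and b > b'). Ranking the 4 terms shows the dominant one is n^4 · (log n)^2. Hence f(n) ∈ Θ(n^4 · (log n)^2).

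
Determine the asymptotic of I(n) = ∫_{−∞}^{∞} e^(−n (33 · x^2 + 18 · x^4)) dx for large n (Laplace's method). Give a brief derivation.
I(n) ~ sqrt(π/(33n))

φ(x) = 33 · x^2 + 18 · x^4 has its unique global minimum at x* = 0 (since φ'(x) = 66x + 72x^3 = 0 only at x = 0 for real x with both coefficients positive, and φ → ∞ as |x| → ∞). At x* = 0, φ(0) = 0 and φ''(0) = 66. Laplace's method then gives
  I(n) ~ sqrt(2π / (n · φ''(0))) · e^(−n φ(0)) = sqrt(2π / (66n)) = sqrt(π/(33n)).
The 18 · x^4 term contributes only at subleading order (an O(1/n) relative correction).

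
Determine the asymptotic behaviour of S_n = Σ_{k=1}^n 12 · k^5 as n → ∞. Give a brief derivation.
S_n ~ 2 · n^6

By integral comparison (Euler-Maclaurin), Σ_{k=1}^n 12 · k^5 = 12 · ∫_0^n x^5 dx + O(n^5) = 12 · n^6/6 = 2 · n^6 + O(n^5). (Equivalently, Faulhaber's formula gives the same leading term.)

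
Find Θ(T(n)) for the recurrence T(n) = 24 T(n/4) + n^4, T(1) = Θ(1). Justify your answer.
T(n) = Θ(n^4)

log_4 24 ≈ 2.292. f(n) = n^4 dominates n^(log_4 24) since 4 > 2.292, and the regularity condition a·f(n/b) = 24·(n/4)^4 = (24/256)·n^4 ≤ c·f(n) holds with c = 24/256 ≈ 0.0938 < 1. So this is Case 3: T(n) = Θ(f(n)) = Θ(n^4).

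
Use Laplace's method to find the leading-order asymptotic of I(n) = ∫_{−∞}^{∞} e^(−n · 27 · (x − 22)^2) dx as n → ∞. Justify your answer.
I(n) = sqrt(π/(27n))

Here φ(x) = 27 · (x − 22)^2 has its unique minimum at x* = 22 with φ(x*) = 0 and φ''(x*) = 54. Laplace's method gives
  I(n) ~ e^(−n φ(x*)) · sqrt(2π / (n · φ''(x*))) = sqrt(2π / (54n)) = sqrt(π/(27n)).
This is exact: substituting u = (x − 22)·sqrt(27n) gives I(n) = (1/sqrt(27n)) ∫_{−∞}^{∞} e^(−u^2) du = sqrt(π/(27n)).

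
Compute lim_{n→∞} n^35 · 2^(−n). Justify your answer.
lim = 0

Exponentials with base > 1 dominate every fixed polynomial: for any fixed c, n^c / 2^n → 0 as n → ∞ (e.g. by the ratio test, or by writing 2^n = e^(n ln 2) and noting e^(n ln 2) / n^c → ∞). Hence n^35 · 2^(−n) = n^35 / 2^n → 0.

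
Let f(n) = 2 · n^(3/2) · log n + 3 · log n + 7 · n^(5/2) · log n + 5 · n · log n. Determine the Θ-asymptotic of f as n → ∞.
f(n) ∈ Θ(n^(5/2) · log n)

Compare the terms by growth order. For large n, n^a · (log n)^b dominates n^a' · (log n)^b' iff a > a', or (a = a' and b > b'). Ranking the 4 terms shows the dominant one is 7 · n^(5/2) · log n. Hence f(n) ∈ Θ(n^(5/2) · log n).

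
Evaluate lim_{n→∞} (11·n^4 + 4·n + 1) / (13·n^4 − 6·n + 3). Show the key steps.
lim = 11/13

For large n the leading n^4 terms dominate both numerator and denominator. Dividing top and bottom by n^4, every other term tends to 0, leaving 11/13.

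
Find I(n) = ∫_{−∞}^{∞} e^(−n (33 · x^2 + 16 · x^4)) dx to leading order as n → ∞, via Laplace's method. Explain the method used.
I(n) ~ sqrt(π/(33n))

φ(x) = 33 · x^2 + 16 · x^4 has its unique global minimum at x* = 0 (since φ'(x) = 66x + 64x^3 = 0 only at x = 0 for real x with both coefficients positive, and φ → ∞ as |x| → ∞). At x* = 0, φ(0) = 0 and φ''(0) = 66. Laplace's method then gives
  I(n) ~ sqrt(2π / (n · φ''(0))) · e^(−n φ(0)) = sqrt(2π / (66n)) = sqrt(π/(33n)).
The 16 · x^4 term contributes only at subleading order (an O(1/n) relative correction).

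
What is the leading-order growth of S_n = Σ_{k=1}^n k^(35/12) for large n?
S_n ~ (12/47) · n^(47/12)

Integral comparison: Σ_{k=1}^n k^(35/12) = ∫_0^n x^(35/12) dx + O(n^(35/12)). The integral is n^(1 + 35/12) / (1 + 35/12) = n^((35+12)/12) / ((35+12)/12) = (12/47) · n^(47/12).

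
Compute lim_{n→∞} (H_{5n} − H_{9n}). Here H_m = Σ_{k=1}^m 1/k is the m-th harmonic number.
lim = ln(5/9)

Euler-Maclaurin gives H_m = ln m + γ + 1/(2m) + O(1/m^2). The γ and O(1/m) terms cancel in the difference:
  H_{5n} − H_{9n} = ln(5n) − ln(9n) + O(1/n) = ln(5/9) + O(1/n).
Hence the limit is ln(5/9).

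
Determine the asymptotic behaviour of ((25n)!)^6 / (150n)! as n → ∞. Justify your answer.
((25n)!)^6/(150n)! ~ ((2π·25n)^(5/2) / sqrt(6)) · 6^(−6·25n)  →  0

Write N = 25n. Stirling: N! ~ sqrt(2π N)(N/e)^N and (6N)! ~ sqrt(2π·6N)·(6N/e)^(6N).
  (N!)^6/(6N)! ~ (2π N)^(6/2) (N/e)^(6N) / [sqrt(2π·6N) (6N/e)^(6N)]
     = (2π N)^(6/2) / sqrt(2π·6N) · (N/(6N))^(6N)
     = (2π N)^((6−1)/2) / sqrt(6) · 6^(−6N).
Since 6^6 > 1, the factor 6^(−6N) decays exponentially, so the ratio → 0. Substituting N = 25n gives the stated form.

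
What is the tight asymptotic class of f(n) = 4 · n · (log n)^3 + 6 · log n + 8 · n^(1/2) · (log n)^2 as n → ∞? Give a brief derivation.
f(n) ∈ Θ(n · (log n)^3)

Compare the terms by growth order. For large n, n^a · (log n)^b dominates n^a' · (log n)^b' iff a > a', or (a = a' and b > b'). Ranking the 3 terms shows the dominant one is 4 · n · (log n)^3. Hence f(n) ∈ Θ(n · (log n)^3).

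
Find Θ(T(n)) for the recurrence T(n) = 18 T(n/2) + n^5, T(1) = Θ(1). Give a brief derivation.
T(n) = Θ(n^5)

log_2 18 ≈ 4.170. f(n) = n^5 dominates n^(log_2 18) since 5 > 4.170, and the regularity condition a·f(n/b) = 18·(n/2)^5 = (18/32)·n^5 ≤ c·f(n) holds with c = 18/32 ≈ 0.562 < 1. So this is Case 3: T(n) = Θ(f(n)) = Θ(n^5).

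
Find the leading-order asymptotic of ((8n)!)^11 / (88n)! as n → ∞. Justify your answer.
((8n)!)^11/(88n)! ~ ((2π·8n)^(10/2) / sqrt(11)) · 11^(−11·8n)  →  0

Write N = 8n. Stirling: N! ~ sqrt(2π N)(N/e)^N and (11N)! ~ sqrt(2π·11N)·(11N/e)^(11N).
  (N!)^11/(11N)! ~ (2π N)^(11/2) (N/e)^(11N) / [sqrt(2π·11N) (11N/e)^(11N)]
     = (2π N)^(11/2) / sqrt(2π·11N) · (N/(11N))^(11N)
     = (2π N)^((11−1)/2) / sqrt(11) · 11^(−11N).
Since 11^11 > 1, the factor 11^(−11N) decays exponentially, so the ratio → 0. Substituting N = 8n gives the stated form.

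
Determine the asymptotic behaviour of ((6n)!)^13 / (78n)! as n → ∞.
((6n)!)^13/(78n)! ~ ((2π·6n)^(12/2) / sqrt(13)) · 13^(−13·6n)  →  0

Write N = 6n. Stirling: N! ~ sqrt(2π N)(N/e)^N and (13N)! ~ sqrt(2π·13N)·(13N/e)^(13N).
  (N!)^13/(13N)! ~ (2π N)^(13/2) (N/e)^(13N) / [sqrt(2π·13N) (13N/e)^(13N)]
     = (2π N)^(13/2) / sqrt(2π·13N) · (N/(13N))^(13N)
     = (2π N)^((13−1)/2) / sqrt(13) · 13^(−13N).
Since 13^13 > 1, the factor 13^(−13N) decays exponentially, so the ratio → 0. Substituting N = 6n gives the stated form.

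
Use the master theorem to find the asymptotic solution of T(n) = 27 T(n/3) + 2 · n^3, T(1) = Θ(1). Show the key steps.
T(n) = Θ(n^3 log n)

log_3 27 = 3, and f(n) = 2 · n^3 = Θ(n^(log_3 27)). This is Case 2 of the master theorem: T(n) = Θ(f(n) · log n) = Θ(n^3 log n).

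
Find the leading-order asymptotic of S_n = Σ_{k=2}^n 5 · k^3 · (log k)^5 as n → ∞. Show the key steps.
S_n ~ 5 · n^4 · (log n)^5 / 4

By integral comparison, S_n = ∫_1^n 5 · x^3 · (log x)^5 dx + O(n^3 · (log n)^5). For the integral, the leading term of ∫_1^n x^3 (log x)^5 dx is n^4/4 · (log n)^5 (by repeated integration by parts; each step lowers the log-exponent and produces a relatively O(1/log n) correction). Hence S_n ~ 5 · n^4 · (log n)^5 / 4.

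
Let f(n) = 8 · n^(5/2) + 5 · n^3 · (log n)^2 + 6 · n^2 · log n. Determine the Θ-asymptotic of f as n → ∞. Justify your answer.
f(n) ∈ Θ(n^3 · (log n)^2)

Compare the terms by growth order. For large n, n^a · (log n)^b dominates n^a' · (log n)^b' iff a > a', or (a = a' and b > b'). Ranking the 3 terms shows the dominant one is 5 · n^3 · (log n)^2. Hence f(n) ∈ Θ(n^3 · (log n)^2).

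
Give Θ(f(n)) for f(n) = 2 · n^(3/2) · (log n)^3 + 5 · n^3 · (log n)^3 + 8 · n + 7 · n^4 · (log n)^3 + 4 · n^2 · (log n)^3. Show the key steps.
f(n) ∈ Θ(n^4 · (log n)^3)

Compare the terms by growth order. For large n, n^a · (log n)^b dominates n^a' · (log n)^b' iff a > a', or (a = a' and b > b'). Ranking the 5 terms shows the dominant one is 7 · n^4 · (log n)^3. Hence f(n) ∈ Θ(n^4 · (log n)^3).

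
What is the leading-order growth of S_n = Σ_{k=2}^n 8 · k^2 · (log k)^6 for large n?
S_n ~ 8 · n^3 · (log n)^6 / 3

By integral comparison, S_n = ∫_1^n 8 · x^2 · (log x)^6 dx + O(n^2 · (log n)^6). For the integral, the leading term of ∫_1^n x^2 (log x)^6 dx is n^3/3 · (log n)^6 (by repeated integration by parts; each step lowers the log-exponent and produces a relatively O(1/log n) correction). Hence S_n ~ 8 · n^3 · (log n)^6 / 3.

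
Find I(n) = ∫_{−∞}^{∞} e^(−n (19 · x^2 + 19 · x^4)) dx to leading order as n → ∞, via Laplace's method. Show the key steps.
I(n) ~ sqrt(π/(19n))

φ(x) = 19 · x^2 + 19 · x^4 has its unique global minimum at x* = 0 (since φ'(x) = 38x + 76x^3 = 0 only at x = 0 for real x with both coefficients positive, and φ → ∞ as |x| → ∞). At x* = 0, φ(0) = 0 and φ''(0) = 38. Laplace's method then gives
  I(n) ~ sqrt(2π / (n · φ''(0))) · e^(−n φ(0)) = sqrt(2π / (38n)) = sqrt(π/(19n)).
The 19 · x^4 term contributes only at subleading order (an O(1/n) relative correction).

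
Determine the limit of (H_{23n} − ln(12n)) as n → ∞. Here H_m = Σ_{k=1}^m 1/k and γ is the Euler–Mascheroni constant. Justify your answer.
lim = ln(23/12) + γ

By Euler-Maclaurin, H_m = ln m + γ + O(1/m). So
  H_{23n} − ln(12n) = ln(23n) + γ − ln(12n) + O(1/n)
                       = ln(23/12) + γ + O(1/n).
Hence the limit is ln(23/12) + γ.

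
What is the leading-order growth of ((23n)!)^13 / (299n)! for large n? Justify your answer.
((23n)!)^13/(299n)! ~ ((2π·23n)^(12/2) / sqrt(13)) · 13^(−13·23n)  →  0

Write N = 23n. Stirling: N! ~ sqrt(2π N)(N/e)^N and (13N)! ~ sqrt(2π·13N)·(13N/e)^(13N).
  (N!)^13/(13N)! ~ (2π N)^(13/2) (N/e)^(13N) / [sqrt(2π·13N) (13N/e)^(13N)]
     = (2π N)^(13/2) / sqrt(2π·13N) · (N/(13N))^(13N)
     = (2π N)^((13−1)/2) / sqrt(13) · 13^(−13N).
Since 13^13 > 1, the factor 13^(−13N) decays exponentially, so the ratio → 0. Substituting N = 23n gives the stated form.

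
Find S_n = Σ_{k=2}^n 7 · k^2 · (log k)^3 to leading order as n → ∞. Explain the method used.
S_n ~ 7 · n^3 · (log n)^3 / 3

By integral comparison, S_n = ∫_1^n 7 · x^2 · (log x)^3 dx + O(n^2 · (log n)^3). For the integral, the leading term of ∫_1^n x^2 (log x)^3 dx is n^3/3 · (log n)^3 (by repeated integration by parts; each step lowers the log-exponent and produces a relatively O(1/log n) correction). Hence S_n ~ 7 · n^3 · (log n)^3 / 3.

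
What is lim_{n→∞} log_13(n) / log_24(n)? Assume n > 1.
lim = ln(24) / ln(13) = log_13(24)

Change of base: log_13(n) = ln n / ln 13 and log_24(n) = ln n / ln 24. The ratio is (ln n / ln 13) · (ln 24 / ln n) = ln 24 / ln 13, a constant independent of n. So the limit is ln 24 / ln 13 = log_13(24).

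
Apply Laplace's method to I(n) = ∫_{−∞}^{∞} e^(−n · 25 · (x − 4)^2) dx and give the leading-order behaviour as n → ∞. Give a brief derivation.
I(n) = sqrt(π/(25n))

Here φ(x) = 25 · (x − 4)^2 has its unique minimum at x* = 4 with φ(x*) = 0 and φ''(x*) = 50. Laplace's method gives
  I(n) ~ e^(−n φ(x*)) · sqrt(2π / (n · φ''(x*))) = sqrt(2π / (50n)) = sqrt(π/(25n)).
This is exact: substituting u = (x − 4)·sqrt(25n) gives I(n) = (1/sqrt(25n)) ∫_{−∞}^{∞} e^(−u^2) du = sqrt(π/(25n)).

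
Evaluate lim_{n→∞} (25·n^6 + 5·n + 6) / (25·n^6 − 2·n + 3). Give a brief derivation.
lim = 25/25 = 1

For large n the leading n^6 terms dominate both numerator and denominator. Dividing top and bottom by n^6, every other term tends to 0, leaving 25/25 = 1.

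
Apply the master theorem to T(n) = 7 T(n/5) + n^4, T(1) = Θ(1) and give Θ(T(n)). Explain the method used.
T(n) = Θ(n^4)

log_5 7 ≈ 1.209. f(n) = n^4 dominates n^(log_5 7) since 4 > 1.209, and the regularity condition a·f(n/b) = 7·(n/5)^4 = (7/625)·n^4 ≤ c·f(n) holds with c = 7/625 ≈ 0.0112 < 1. So this is Case 3: T(n) = Θ(f(n)) = Θ(n^4).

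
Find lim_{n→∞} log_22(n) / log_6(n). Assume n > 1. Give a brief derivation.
lim = ln(6) / ln(22) = log_22(6)

Change of base: log_22(n) = ln n / ln 22 and log_6(n) = ln n / ln 6. The ratio is (ln n / ln 22) · (ln 6 / ln n) = ln 6 / ln 22, a constant independent of n. So the limit is ln 6 / ln 22 = log_22(6).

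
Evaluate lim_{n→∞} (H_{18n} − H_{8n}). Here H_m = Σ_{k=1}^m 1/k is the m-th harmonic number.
lim = ln(18/8) = ln(9/4)

Euler-Maclaurin gives H_m = ln m + γ + 1/(2m) + O(1/m^2). The γ and O(1/m) terms cancel in the difference:
  H_{18n} − H_{8n} = ln(18n) − ln(8n) + O(1/n) = ln(18/8) + O(1/n).
Hence the limit is ln(18/8) = ln(9/4).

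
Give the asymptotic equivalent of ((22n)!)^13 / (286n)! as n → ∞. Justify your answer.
((22n)!)^13/(286n)! ~ ((2π·22n)^(12/2) / sqrt(13)) · 13^(−13·22n)  →  0

Write N = 22n. Stirling: N! ~ sqrt(2π N)(N/e)^N and (13N)! ~ sqrt(2π·13N)·(13N/e)^(13N).
  (N!)^13/(13N)! ~ (2π N)^(13/2) (N/e)^(13N) / [sqrt(2π·13N) (13N/e)^(13N)]
     = (2π N)^(13/2) / sqrt(2π·13N) · (N/(13N))^(13N)
     = (2π N)^((13−1)/2) / sqrt(13) · 13^(−13N).
Since 13^13 > 1, the factor 13^(−13N) decays exponentially, so the ratio → 0. Substituting N = 22n gives the stated form.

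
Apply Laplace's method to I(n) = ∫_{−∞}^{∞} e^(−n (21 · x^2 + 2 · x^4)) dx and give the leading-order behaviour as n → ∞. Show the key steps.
I(n) ~ sqrt(π/(21n))

φ(x) = 21 · x^2 + 2 · x^4 has its unique global minimum at x* = 0 (since φ'(x) = 42x + 8x^3 = 0 only at x = 0 for real x with both coefficients positive, and φ → ∞ as |x| → ∞). At x* = 0, φ(0) = 0 and φ''(0) = 42. Laplace's method then gives
  I(n) ~ sqrt(2π / (n · φ''(0))) · e^(−n φ(0)) = sqrt(2π / (42n)) = sqrt(π/(21n)).
The 2 · x^4 term contributes only at subleading order (an O(1/n) relative correction).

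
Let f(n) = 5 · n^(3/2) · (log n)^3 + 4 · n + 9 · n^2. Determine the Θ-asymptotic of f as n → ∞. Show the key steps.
f(n) ∈ Θ(n^2)

Compare the terms by growth order. For large n, n^a · (log n)^b dominates n^a' · (log n)^b' iff a > a', or (a = a' and b > b'). Ranking the 3 terms shows the dominant one is 9 · n^2. Hence f(n) ∈ Θ(n^2).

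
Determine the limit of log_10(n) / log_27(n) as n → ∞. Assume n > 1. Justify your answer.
lim = ln(27) / ln(10) = log_10(27)

Change of base: log_10(n) = ln n / ln 10 and log_27(n) = ln n / ln 27. The ratio is (ln n / ln 10) · (ln 27 / ln n) = ln 27 / ln 10, a constant independent of n. So the limit is ln 27 / ln 10 = log_10(27).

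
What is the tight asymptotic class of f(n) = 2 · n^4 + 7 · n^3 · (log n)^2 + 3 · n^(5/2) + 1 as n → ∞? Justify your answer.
f(n) ∈ Θ(n^4)

Compare the terms by growth order. For large n, n^a · (log n)^b dominates n^a' · (log n)^b' iff a > a', or (a = a' and b > b'). Ranking the 4 terms shows the dominant one is 2 · n^4. Hence f(n) ∈ Θ(n^4).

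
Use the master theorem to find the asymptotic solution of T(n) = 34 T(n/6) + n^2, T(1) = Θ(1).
T(n) = Θ(n^2)

log_6 34 ≈ 1.968. f(n) = n^2 dominates n^(log_6 34) since 2 > 1.968, and the regularity condition a·f(n/b) = 34·(n/6)^2 = (34/36)·n^2 ≤ c·f(n) holds with c = 34/36 ≈ 0.944 < 1. So this is Case 3: T(n) = Θ(f(n)) = Θ(n^2).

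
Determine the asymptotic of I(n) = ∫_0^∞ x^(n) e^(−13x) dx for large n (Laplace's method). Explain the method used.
I(n) ~ (sqrt(2π·n) / 13) · (n/(13e))^(n)

Write the integrand as exp(n ln x − 13x) and set f(x) = n ln x − 13x. Then f'(x) = n/x − 13 = 0 at x* = n/13, and f''(x*) = −n/x*^2 = −13^2/(n). Laplace's method (interior maximum) gives
  I(n) ~ e^(f(x*)) · sqrt(2π / |f''(x*)|)
        = exp(n ln(n/13) − n) · sqrt(2π · n / 13^2)
        = (n/13)^(n) e^(−n) · sqrt(2π·n) / 13
        = (sqrt(2π·n) / 13) · (n/(13e))^(n).
This matches Γ(n+1)/13^(n+1) with Stirling applied to Γ.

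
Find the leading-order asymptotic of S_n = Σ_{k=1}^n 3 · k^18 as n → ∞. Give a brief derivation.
S_n ~ 3 · n^19 / 19

By integral comparison (Euler-Maclaurin), Σ_{k=1}^n 3 · k^18 = 3 · ∫_0^n x^18 dx + O(n^18) = 3 · n^19/19 + O(n^18). (Equivalently, Faulhaber's formula gives the same leading term.)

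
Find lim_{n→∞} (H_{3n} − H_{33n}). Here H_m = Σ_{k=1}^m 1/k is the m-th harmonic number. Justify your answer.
lim = ln(3/33) = −ln 11

Euler-Maclaurin gives H_m = ln m + γ + 1/(2m) + O(1/m^2). The γ and O(1/m) terms cancel in the difference:
  H_{3n} − H_{33n} = ln(3n) − ln(33n) + O(1/n) = ln(3/33) + O(1/n).
Hence the limit is ln(3/33) = −ln 11.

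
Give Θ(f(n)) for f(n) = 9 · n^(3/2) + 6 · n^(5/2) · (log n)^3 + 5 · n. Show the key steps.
f(n) ∈ Θ(n^(5/2) · (log n)^3)

Compare the terms by growth order. For large n, n^a · (log n)^b dominates n^a' · (log n)^b' iff a > a', or (a = a' and b > b'). Ranking the 3 terms shows the dominant one is 6 · n^(5/2) · (log n)^3. Hence f(n) ∈ Θ(n^(5/2) · (log n)^3).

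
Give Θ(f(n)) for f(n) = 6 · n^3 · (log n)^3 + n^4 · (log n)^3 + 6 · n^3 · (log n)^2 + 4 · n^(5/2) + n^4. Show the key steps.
f(n) ∈ Θ(n^4 · (log n)^3)

Compare the terms by growth order. For large n, n^a · (log n)^b dominates n^a' · (log n)^b' iff a > a', or (a = a' and b > b'). Ranking the 5 terms shows the dominant one is n^4 · (log n)^3. Hence f(n) ∈ Θ(n^4 · (log n)^3).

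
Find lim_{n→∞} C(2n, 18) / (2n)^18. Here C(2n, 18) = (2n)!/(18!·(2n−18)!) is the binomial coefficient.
lim = 1/18! = 1/6402373705728000

With N = 2n → ∞: C(N, 18) / N^18 = [N(N−1)…(N−17)] / (18! · N^18) = (1/18!) · 1 · (1 − 1/(2n)) · … · (1 − 17/(2n)). Each factor → 1 as N → ∞, so the limit is 1/18! = 1/6402373705728000.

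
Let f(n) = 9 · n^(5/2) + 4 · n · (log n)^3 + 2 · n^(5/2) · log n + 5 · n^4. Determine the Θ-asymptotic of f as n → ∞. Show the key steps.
f(n) ∈ Θ(n^4)

Compare the terms by growth order. For large n, n^a · (log n)^b dominates n^a' · (log n)^b' iff a > a', or (a = a' and b > b'). Ranking the 4 terms shows the dominant one is 5 · n^4. Hence f(n) ∈ Θ(n^4).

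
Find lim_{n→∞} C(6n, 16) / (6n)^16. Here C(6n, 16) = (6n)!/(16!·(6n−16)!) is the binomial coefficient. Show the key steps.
lim = 1/16! = 1/20922789888000

With N = 6n → ∞: C(N, 16) / N^16 = [N(N−1)…(N−15)] / (16! · N^16) = (1/16!) · 1 · (1 − 1/(6n)) · … · (1 − 15/(6n)). Each factor → 1 as N → ∞, so the limit is 1/16! = 1/20922789888000.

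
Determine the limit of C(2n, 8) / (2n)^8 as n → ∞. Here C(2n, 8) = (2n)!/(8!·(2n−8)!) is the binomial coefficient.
lim = 1/8! = 1/40320

With N = 2n → ∞: C(N, 8) / N^8 = [N(N−1)…(N−7)] / (8! · N^8) = (1/8!) · 1 · (1 − 1/(2n)) · … · (1 − 7/(2n)). Each factor → 1 as N → ∞, so the limit is 1/8! = 1/40320.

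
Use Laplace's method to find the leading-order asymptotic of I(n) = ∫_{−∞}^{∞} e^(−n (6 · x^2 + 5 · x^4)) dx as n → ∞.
I(n) ~ sqrt(π/(6n))

φ(x) = 6 · x^2 + 5 · x^4 has its unique global minimum at x* = 0 (since φ'(x) = 12x + 20x^3 = 0 only at x = 0 for real x with both coefficients positive, and φ → ∞ as |x| → ∞). At x* = 0, φ(0) = 0 and φ''(0) = 12. Laplace's method then gives
  I(n) ~ sqrt(2π / (n · φ''(0))) · e^(−n φ(0)) = sqrt(2π / (12n)) = sqrt(π/(6n)).
The 5 · x^4 term contributes only at subleading order (an O(1/n) relative correction).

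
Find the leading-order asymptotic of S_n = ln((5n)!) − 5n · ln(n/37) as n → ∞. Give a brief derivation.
S_n ~ 5n · (ln 185 − 1) + O(ln n)

Stirling: ln((5n)!) = 5n ln(5n) − 5n + O(ln n).
  S_n = 5n ln(5n) − 5n − 5n ln(n/37) + O(ln n)
      = 5n ln(5n) − 5n ln n + 5n ln 37 − 5n + O(ln n)
      = 5n ln 5 + 5n ln 37 − 5n + O(ln n)
      = 5n (ln 185 − 1) + O(ln n).
Numerically ln(185) − 1 ≈ 4.2204.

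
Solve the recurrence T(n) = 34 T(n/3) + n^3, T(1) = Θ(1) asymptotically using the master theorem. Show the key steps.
T(n) = Θ(n^(log_3 34))

Master theorem: compare f(n) = n^3 to n^(log_3 34) where log_3 34 ≈ 3.210. Since 3 < log_3 34, we have f(n) = O(n^(log_3 34 − ε)) for some ε > 0 — Case 1. Hence T(n) = Θ(n^(log_3 34)).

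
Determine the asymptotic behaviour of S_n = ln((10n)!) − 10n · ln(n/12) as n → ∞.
S_n ~ 10n · (ln 120 − 1) + O(ln n)

Stirling: ln((10n)!) = 10n ln(10n) − 10n + O(ln n).
  S_n = 10n ln(10n) − 10n − 10n ln(n/12) + O(ln n)
      = 10n ln(10n) − 10n ln n + 10n ln 12 − 10n + O(ln n)
      = 10n ln 10 + 10n ln 12 − 10n + O(ln n)
      = 10n (ln 120 − 1) + O(ln n).
Numerically ln(120) − 1 ≈ 3.7875.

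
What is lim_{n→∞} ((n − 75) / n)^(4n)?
lim = e^(−300)

Rewrite as (1 − 75/n)^(4n). By the standard limit (1 + x/n)^n → e^x, we have (1 − 75/n)^n → e^(−75), and raising to the 4th power gives e^(−300).
More precisely, ln[(1 − 75/n)^(4n)] = 4n · ln(1 − 75/n) = 4n · (-75/n + O(1/n^2)) = -300 + O(1/n) → -300.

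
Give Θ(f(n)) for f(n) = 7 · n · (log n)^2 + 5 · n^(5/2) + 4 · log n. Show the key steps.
f(n) ∈ Θ(n^(5/2))

Compare the terms by growth order. For large n, n^a · (log n)^b dominates n^a' · (log n)^b' iff a > a', or (a = a' and b > b'). Ranking the 3 terms shows the dominant one is 5 · n^(5/2). Hence f(n) ∈ Θ(n^(5/2)).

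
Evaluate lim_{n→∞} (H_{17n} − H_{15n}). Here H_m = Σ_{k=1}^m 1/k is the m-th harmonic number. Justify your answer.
lim = ln(17/15)

Euler-Maclaurin gives H_m = ln m + γ + 1/(2m) + O(1/m^2). The γ and O(1/m) terms cancel in the difference:
  H_{17n} − H_{15n} = ln(17n) − ln(15n) + O(1/n) = ln(17/15) + O(1/n).
Hence the limit is ln(17/15).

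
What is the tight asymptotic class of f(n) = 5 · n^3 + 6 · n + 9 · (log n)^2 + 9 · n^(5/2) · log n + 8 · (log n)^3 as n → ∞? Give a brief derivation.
f(n) ∈ Θ(n^3)

Compare the terms by growth order. For large n, n^a · (log n)^b dominates n^a' · (log n)^b' iff a > a', or (a = a' and b > b'). Ranking the 5 terms shows the dominant one is 5 · n^3. Hence f(n) ∈ Θ(n^3).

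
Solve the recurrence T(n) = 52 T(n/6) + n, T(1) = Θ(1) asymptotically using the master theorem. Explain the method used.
T(n) = Θ(n^(log_6 52))

Master theorem: compare f(n) = n to n^(log_6 52) where log_6 52 ≈ 2.205. Since 1 < log_6 52, we have f(n) = O(n^(log_6 52 − ε)) for some ε > 0 — Case 1. Hence T(n) = Θ(n^(log_6 52)).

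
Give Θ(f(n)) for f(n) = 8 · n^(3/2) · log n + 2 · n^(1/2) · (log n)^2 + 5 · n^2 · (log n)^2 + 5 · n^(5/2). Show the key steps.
f(n) ∈ Θ(n^(5/2))

Compare the terms by growth order. For large n, n^a · (log n)^b dominates n^a' · (log n)^b' iff a > a', or (a = a' and b > b'). Ranking the 4 terms shows the dominant one is 5 · n^(5/2). Hence f(n) ∈ Θ(n^(5/2)).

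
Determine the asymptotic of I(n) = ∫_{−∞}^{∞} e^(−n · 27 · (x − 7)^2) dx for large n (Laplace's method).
I(n) = sqrt(π/(27n))

Here φ(x) = 27 · (x − 7)^2 has its unique minimum at x* = 7 with φ(x*) = 0 and φ''(x*) = 54. Laplace's method gives
  I(n) ~ e^(−n φ(x*)) · sqrt(2π / (n · φ''(x*))) = sqrt(2π / (54n)) = sqrt(π/(27n)).
This is exact: substituting u = (x − 7)·sqrt(27n) gives I(n) = (1/sqrt(27n)) ∫_{−∞}^{∞} e^(−u^2) du = sqrt(π/(27n)).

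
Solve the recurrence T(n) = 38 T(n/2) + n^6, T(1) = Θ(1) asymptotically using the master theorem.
T(n) = Θ(n^6)

log_2 38 ≈ 5.248. f(n) = n^6 dominates n^(log_2 38) since 6 > 5.248, and the regularity condition a·f(n/b) = 38·(n/2)^6 = (38/64)·n^6 ≤ c·f(n) holds with c = 38/64 ≈ 0.594 < 1. So this is Case 3: T(n) = Θ(f(n)) = Θ(n^6).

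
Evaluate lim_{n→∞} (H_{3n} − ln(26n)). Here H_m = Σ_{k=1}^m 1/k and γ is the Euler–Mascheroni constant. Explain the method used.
lim = ln(3/26) + γ

By Euler-Maclaurin, H_m = ln m + γ + O(1/m). So
  H_{3n} − ln(26n) = ln(3n) + γ − ln(26n) + O(1/n)
                       = ln(3/26) + γ + O(1/n).
Hence the limit is ln(3/26) + γ.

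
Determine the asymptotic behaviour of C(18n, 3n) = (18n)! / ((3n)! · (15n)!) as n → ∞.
C(18n, 3n) ~ (46656/3125)^(3n) · sqrt(3/(5π·3n))

Write N = 3n. Apply Stirling to each factorial:
  (6N)! ~ sqrt(2π·6N) · (6N/e)^(6N),
  N! ~ sqrt(2π N) · (N/e)^N,
  (5N)! ~ sqrt(2π·5N) · (5N/e)^(5N).
The exponential factors combine to (6N)^(6N) / (N^N · (5N)^(5N)) = 6^(6N)/5^(5N) = (6^6/5^5)^N = (46656/3125)^N.
The square-root prefactors combine to sqrt(2π·6N) / (sqrt(2π N)·sqrt(2π·5N)) = sqrt(6 / (2π·5·N)) = sqrt(3/(5π·3n)).
Substituting N = 3n: C(18n, 3n) ~ (46656/3125)^(3n) · sqrt(3/(5π·3n)).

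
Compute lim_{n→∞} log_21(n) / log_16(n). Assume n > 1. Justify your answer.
lim = ln(16) / ln(21) = log_21(16)

Change of base: log_21(n) = ln n / ln 21 and log_16(n) = ln n / ln 16. The ratio is (ln n / ln 21) · (ln 16 / ln n) = ln 16 / ln 21, a constant independent of n. So the limit is ln 16 / ln 21 = log_21(16).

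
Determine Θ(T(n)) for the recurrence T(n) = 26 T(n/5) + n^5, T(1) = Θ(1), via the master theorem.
T(n) = Θ(n^5)

log_5 26 ≈ 2.024. f(n) = n^5 dominates n^(log_5 26) since 5 > 2.024, and the regularity condition a·f(n/b) = 26·(n/5)^5 = (26/3125)·n^5 ≤ c·f(n) holds with c = 26/3125 ≈ 0.00832 < 1. So this is Case 3: T(n) = Θ(f(n)) = Θ(n^5).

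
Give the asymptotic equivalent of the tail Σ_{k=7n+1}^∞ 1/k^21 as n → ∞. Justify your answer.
Σ_{k>7n} 1/k^21 ~ 1/(20 · (7n)^20)

Compare to the integral: ∫_{7n}^∞ x^(−21) dx = [−x^(−20)/20]_{7n}^∞ = 1/((21−1)·(7n)^20). Euler-Maclaurin then gives
  Σ_{k>7n} 1/k^21 = ∫_{7n}^∞ dx/x^21 − 1/(2·(7n)^21) + O(1/(7n)^22).
(Equivalently this is ζ(21) − Σ_{k≤7n} 1/k^21.)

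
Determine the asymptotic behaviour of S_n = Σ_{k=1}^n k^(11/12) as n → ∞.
S_n ~ (12/23) · n^(23/12)

Integral comparison: Σ_{k=1}^n k^(11/12) = ∫_0^n x^(11/12) dx + O(n^(11/12)). The integral is n^(1 + 11/12) / (1 + 11/12) = n^((11+12)/12) / ((11+12)/12) = (12/23) · n^(23/12).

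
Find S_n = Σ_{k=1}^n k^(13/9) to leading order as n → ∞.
S_n ~ (9/22) · n^(22/9)

Integral comparison: Σ_{k=1}^n k^(13/9) = ∫_0^n x^(13/9) dx + O(n^(13/9)). The integral is n^(1 + 13/9) / (1 + 13/9) = n^((13+9)/9) / ((13+9)/9) = (9/22) · n^(22/9).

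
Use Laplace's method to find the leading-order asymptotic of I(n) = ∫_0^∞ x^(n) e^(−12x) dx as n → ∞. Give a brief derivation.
I(n) ~ (sqrt(2π·n) / 12) · (n/(12e))^(n)

Write the integrand as exp(n ln x − 12x) and set f(x) = n ln x − 12x. Then f'(x) = n/x − 12 = 0 at x* = n/12, and f''(x*) = −n/x*^2 = −12^2/(n). Laplace's method (interior maximum) gives
  I(n) ~ e^(f(x*)) · sqrt(2π / |f''(x*)|)
        = exp(n ln(n/12) − n) · sqrt(2π · n / 12^2)
        = (n/12)^(n) e^(−n) · sqrt(2π·n) / 12
        = (sqrt(2π·n) / 12) · (n/(12e))^(n).
This matches Γ(n+1)/12^(n+1) with Stirling applied to Γ.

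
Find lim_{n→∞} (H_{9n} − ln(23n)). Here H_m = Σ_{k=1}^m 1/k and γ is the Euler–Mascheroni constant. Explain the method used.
lim = ln(9/23) + γ

By Euler-Maclaurin, H_m = ln m + γ + O(1/m). So
  H_{9n} − ln(23n) = ln(9n) + γ − ln(23n) + O(1/n)
                       = ln(9/23) + γ + O(1/n).
Hence the limit is ln(9/23) + γ.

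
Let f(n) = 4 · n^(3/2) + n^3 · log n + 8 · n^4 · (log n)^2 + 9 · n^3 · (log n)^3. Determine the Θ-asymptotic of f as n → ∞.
f(n) ∈ Θ(n^4 · (log n)^2)

Compare the terms by growth order. For large n, n^a · (log n)^b dominates n^a' · (log n)^b' iff a > a', or (a = a' and b > b'). Ranking the 4 terms shows the dominant one is 8 · n^4 · (log n)^2. Hence f(n) ∈ Θ(n^4 · (log n)^2).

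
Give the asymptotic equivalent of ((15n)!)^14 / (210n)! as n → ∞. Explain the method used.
((15n)!)^14/(210n)! ~ ((2π·15n)^(13/2) / sqrt(14)) · 14^(−14·15n)  →  0

Write N = 15n. Stirling: N! ~ sqrt(2π N)(N/e)^N and (14N)! ~ sqrt(2π·14N)·(14N/e)^(14N).
  (N!)^14/(14N)! ~ (2π N)^(14/2) (N/e)^(14N) / [sqrt(2π·14N) (14N/e)^(14N)]
     = (2π N)^(14/2) / sqrt(2π·14N) · (N/(14N))^(14N)
     = (2π N)^((14−1)/2) / sqrt(14) · 14^(−14N).
Since 14^14 > 1, the factor 14^(−14N) decays exponentially, so the ratio → 0. Substituting N = 15n gives the stated form.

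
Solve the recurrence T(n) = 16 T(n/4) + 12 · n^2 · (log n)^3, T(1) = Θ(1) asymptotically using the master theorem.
T(n) = Θ(n^2 · (log n)^4)

Here log_4 16 = 2 and f(n) = 12 · n^2 · (log n)^3 = Θ(n^(log_4 16) · (log n)^3). This is the extended Case 2 of the master theorem (f matches the critical exponent up to log factors), giving T(n) = Θ(n^(log_4 16) · (log n)^(3+1)) = Θ(n^2 · (log n)^4).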